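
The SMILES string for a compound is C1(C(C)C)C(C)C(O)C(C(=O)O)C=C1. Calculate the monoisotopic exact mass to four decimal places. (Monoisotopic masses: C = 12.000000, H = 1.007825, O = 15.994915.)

198.1256

Atom tally by fragment:
  cyclohexene ring core → C:6 H:10
  (− 4 ring H displaced by substituents)
  + CH(CH3)2 → C:3 H:7
  + CH3 → C:1 H:3
  + OH → O:1 H:1
  + COOH → C:1 H:1 O:2
Element totals:
  C: 11
  H: 18
  O: 3
Molecular formula: C11H18O3.
  M = 11(12.0) + 18(1.007825) + 3(15.994915)
    = 132.000000 + 18.140850 + 47.984745 = 198.125595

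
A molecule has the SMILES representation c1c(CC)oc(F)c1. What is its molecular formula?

Atom tally by fragment:
  furan ring core → C:4 H:4 O:1
  (− 2 ring H displaced by substituents)
  + C2H5 → C:2 H:5
  + F → F:1
Element totals:
  C: 6
  H: 7
  F: 1
  O: 1

C6H7FO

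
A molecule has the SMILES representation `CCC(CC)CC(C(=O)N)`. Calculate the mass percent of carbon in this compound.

Atom tally by fragment:
  CH3 → C:1 H:3
  CH2 → C:1 H:2
  CH(C2H5) → C:3 H:6
  CH2 → C:1 H:2
  CH2CONH2 → C:2 H:4 O:1 N:1
Element totals:
  C: 8
  H: 17
  N: 1
  O: 1
Molecular formula: C8H17NO.
Molar mass = 143.230 g/mol.
Mass from C: 8 × 12.011 = 96.088 g/mol.
%C = 96.088 / 143.230 × 100 = 67.09%.

67.09%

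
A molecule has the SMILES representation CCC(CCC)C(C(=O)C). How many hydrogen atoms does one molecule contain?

18

Atom tally by fragment:
  CH3 → C:1 H:3
  CH2 → C:1 H:2
  CH(CH2CH2CH3) → C:4 H:8
  CH2COCH3 → C:3 H:5 O:1
Element totals:
  C: 9
  H: 18
  O: 1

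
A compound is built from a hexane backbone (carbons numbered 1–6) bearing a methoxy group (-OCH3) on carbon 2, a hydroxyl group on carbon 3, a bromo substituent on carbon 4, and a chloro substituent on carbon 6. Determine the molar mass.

Atom tally by fragment:
  CH3 → C:1 H:3
  CH(OCH3) → C:2 H:4 O:1
  CH(OH) → C:1 H:2 O:1
  CH(Br) → C:1 H:1 Br:1
  CH2 → C:1 H:2
  CH2Cl → C:1 H:2 Cl:1
Element totals:
  C: 7
  H: 14
  Br: 1
  Cl: 1
  O: 2
Molecular formula: C7H14BrClO2.
  M = 7(12.011) + 14(1.008) + 79.904 + 35.45 + 2(15.999)
    = 84.077 + 14.112 + 79.904 + 35.450 + 31.998 = 245.541

245.54 g/mol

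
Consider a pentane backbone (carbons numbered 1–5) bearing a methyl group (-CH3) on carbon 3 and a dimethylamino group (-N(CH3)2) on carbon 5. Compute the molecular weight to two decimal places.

Atom tally by fragment:
  CH3 → C:1 H:3
  CH2 → C:1 H:2
  CH(CH3) → C:2 H:4
  CH2 → C:1 H:2
  CH2N(CH3)2 → C:3 H:8 N:1
Element totals:
  C: 8
  H: 19
  N: 1
Molecular formula: C8H19N.
  M = 8(12.011) + 19(1.008) + 14.007
    = 96.088 + 19.152 + 14.007 = 129.247

129.25 g/mol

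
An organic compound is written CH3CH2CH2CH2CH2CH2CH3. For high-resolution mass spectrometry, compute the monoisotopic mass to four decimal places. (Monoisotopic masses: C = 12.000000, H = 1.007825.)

100.1252

Element totals:
  C: 7
  H: 16
Molecular formula: C7H16.
  M = 7(12.0) + 16(1.007825)
    = 84.000000 + 16.125200 = 100.125200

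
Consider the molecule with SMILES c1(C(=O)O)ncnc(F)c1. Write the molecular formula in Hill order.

C5H3FN2O2

Atom tally by fragment:
  pyrimidine ring core → C:4 H:4 N:2
  (− 2 ring H displaced by substituents)
  + COOH → C:1 H:1 O:2
  + F → F:1
Element totals:
  C: 5
  H: 3
  F: 1
  N: 2
  O: 2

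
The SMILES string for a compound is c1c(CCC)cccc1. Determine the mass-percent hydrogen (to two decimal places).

10.06%

Atom tally by fragment:
  benzene ring core → C:6 H:6
  (− 1 ring H displaced by substituents)
  + CH2CH2CH3 → C:3 H:7
Element totals:
  C: 9
  H: 12
Molecular formula: C9H12.
Molar mass = 120.195 g/mol.
Mass from H: 12 × 1.008 = 12.096 g/mol.
%H = 12.096 / 120.195 × 100 = 10.06%.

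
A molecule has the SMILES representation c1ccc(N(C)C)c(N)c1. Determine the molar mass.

136.20 g/mol

Atom tally by fragment:
  benzene ring core → C:6 H:6
  (− 2 ring H displaced by substituents)
  + N(CH3)2 → N:1 C:2 H:6
  + NH2 → N:1 H:2
Element totals:
  C: 8
  H: 12
  N: 2
Molecular formula: C8H12N2.
  M = 8(12.011) + 12(1.008) + 2(14.007)
    = 96.088 + 12.096 + 28.014 = 136.198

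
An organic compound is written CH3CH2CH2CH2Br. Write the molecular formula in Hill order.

C4H9Br

Element totals:
  C: 4
  H: 9
  Br: 1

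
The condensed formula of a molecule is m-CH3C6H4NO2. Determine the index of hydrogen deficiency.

Element totals:
  C: 7
  H: 7
  N: 1
  O: 2
Molecular formula: C7H7NO2.
DoU = (2C + 2 + N − H − X) / 2 = (2·7 + 2 + 1 − 7 − 0) / 2 = 5.

5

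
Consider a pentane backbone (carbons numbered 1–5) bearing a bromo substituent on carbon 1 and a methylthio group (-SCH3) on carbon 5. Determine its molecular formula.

C6H13BrS

Atom tally by fragment:
  BrCH2 → C:1 H:2 Br:1
  CH2 → C:1 H:2
  CH2 → C:1 H:2
  CH2 → C:1 H:2
  CH2SCH3 → C:2 H:5 S:1
Element totals:
  C: 6
  H: 13
  Br: 1
  S: 1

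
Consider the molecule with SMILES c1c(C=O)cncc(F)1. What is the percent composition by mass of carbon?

Atom tally by fragment:
  pyridine ring core → C:5 H:5 N:1
  (− 2 ring H displaced by substituents)
  + CHO → C:1 H:1 O:1
  + F → F:1
Element totals:
  C: 6
  H: 4
  F: 1
  N: 1
  O: 1
Molecular formula: C6H4FNO.
Molar mass = 125.102 g/mol.
Mass from C: 6 × 12.011 = 72.066 g/mol.
%C = 72.066 / 125.102 × 100 = 57.61%.

57.61%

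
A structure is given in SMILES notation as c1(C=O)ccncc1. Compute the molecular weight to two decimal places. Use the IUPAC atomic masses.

107.11 g/mol

Atom tally by fragment:
  pyridine ring core → C:5 H:5 N:1
  (− 1 ring H displaced by substituents)
  + CHO → C:1 H:1 O:1
Element totals:
  C: 6
  H: 5
  N: 1
  O: 1
Molecular formula: C6H5NO.
  M = 6(12.011) + 5(1.008) + 14.007 + 15.999
    = 72.066 + 5.040 + 14.007 + 15.999 = 107.112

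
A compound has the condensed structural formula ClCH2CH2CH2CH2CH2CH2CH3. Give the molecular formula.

Element totals:
  C: 7
  H: 15
  Cl: 1

C7H15Cl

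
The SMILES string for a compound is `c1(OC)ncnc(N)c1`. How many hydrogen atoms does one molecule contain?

7

Atom tally by fragment:
  pyrimidine ring core → C:4 H:4 N:2
  (− 2 ring H displaced by substituents)
  + OCH3 → C:1 H:3 O:1
  + NH2 → N:1 H:2
Element totals:
  C: 5
  H: 7
  N: 3
  O: 1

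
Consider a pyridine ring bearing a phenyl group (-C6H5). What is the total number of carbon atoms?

11

Atom tally by fragment:
  pyridine ring core → C:5 H:5 N:1
  (− 1 ring H displaced by substituents)
  + C6H5 → C:6 H:5
Element totals:
  C: 11
  H: 9
  N: 1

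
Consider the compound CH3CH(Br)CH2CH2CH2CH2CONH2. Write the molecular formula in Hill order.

Atom tally by fragment:
  CH3 → C:1 H:3
  CH(Br) → C:1 H:1 Br:1
  CH2 → C:1 H:2
  CH2 → C:1 H:2
  CH2 → C:1 H:2
  CH2CONH2 → C:2 H:4 O:1 N:1
Element totals:
  C: 7
  H: 14
  Br: 1
  N: 1
  O: 1

C7H14BrNO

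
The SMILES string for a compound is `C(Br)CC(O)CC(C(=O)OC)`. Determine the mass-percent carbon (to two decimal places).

Atom tally by fragment:
  BrCH2 → C:1 H:2 Br:1
  CH2 → C:1 H:2
  CH(OH) → C:1 H:2 O:1
  CH2 → C:1 H:2
  CH2COOCH3 → C:3 H:5 O:2
Element totals:
  C: 7
  H: 13
  Br: 1
  O: 3
Molecular formula: C7H13BrO3.
Molar mass = 225.082 g/mol.
Mass from C: 7 × 12.011 = 84.077 g/mol.
%C = 84.077 / 225.082 × 100 = 37.35%.

37.35%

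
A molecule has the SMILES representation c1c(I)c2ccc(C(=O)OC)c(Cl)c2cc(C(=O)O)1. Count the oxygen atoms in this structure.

Atom tally by fragment:
  naphthalene ring system core → C:10 H:8
  (− 4 ring H displaced by substituents)
  + I → I:1
  + COOCH3 → C:2 H:3 O:2
  + Cl → Cl:1
  + COOH → C:1 H:1 O:2
Element totals:
  C: 13
  H: 8
  Cl: 1
  I: 1
  O: 4

4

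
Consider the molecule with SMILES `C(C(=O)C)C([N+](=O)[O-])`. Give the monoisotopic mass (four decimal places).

Atom tally by fragment:
  CH3COCH2 → C:3 H:5 O:1
  CH2NO2 → C:1 H:2 N:1 O:2
Element totals:
  C: 4
  H: 7
  N: 1
  O: 3
Molecular formula: C4H7NO3.
  M = 4(12.0) + 7(1.007825) + 14.003074 + 3(15.994915)
    = 48.000000 + 7.054775 + 14.003074 + 47.984745 = 117.042594

117.0426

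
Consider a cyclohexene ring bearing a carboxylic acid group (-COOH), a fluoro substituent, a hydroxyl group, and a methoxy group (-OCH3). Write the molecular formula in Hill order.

C8H11FO4

Atom tally by fragment:
  cyclohexene ring core → C:6 H:10
  (− 4 ring H displaced by substituents)
  + COOH → C:1 H:1 O:2
  + F → F:1
  + OH → O:1 H:1
  + OCH3 → C:1 H:3 O:1
Element totals:
  C: 8
  H: 11
  F: 1
  O: 4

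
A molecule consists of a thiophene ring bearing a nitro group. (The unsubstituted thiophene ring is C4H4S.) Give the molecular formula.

Atom tally by fragment:
  thiophene ring core → C:4 H:4 S:1
  (− 1 ring H displaced by substituents)
  + NO2 → N:1 O:2
Element totals:
  C: 4
  H: 3
  N: 1
  O: 2
  S: 1

C4H3NO2S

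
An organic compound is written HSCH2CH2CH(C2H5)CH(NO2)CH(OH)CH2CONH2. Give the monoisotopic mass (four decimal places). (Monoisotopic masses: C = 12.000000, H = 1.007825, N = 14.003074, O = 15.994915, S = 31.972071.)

Atom tally by fragment:
  HSCH2 → C:1 H:3 S:1
  CH2 → C:1 H:2
  CH(C2H5) → C:3 H:6
  CH(NO2) → C:1 H:1 N:1 O:2
  CH(OH) → C:1 H:2 O:1
  CH2CONH2 → C:2 H:4 O:1 N:1
Element totals:
  C: 9
  H: 18
  N: 2
  O: 4
  S: 1
Molecular formula: C9H18N2O4S.
  M = 9(12.0) + 18(1.007825) + 2(14.003074) + 4(15.994915) + 31.972071
    = 108.000000 + 18.140850 + 28.006148 + 63.979660 + 31.972071 = 250.098729

250.0987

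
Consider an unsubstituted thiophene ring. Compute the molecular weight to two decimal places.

84.14 g/mol

Atom tally by fragment:
  thiophene ring core → C:4 H:4 S:1
Element totals:
  C: 4
  H: 4
  S: 1
Molecular formula: C4H4S.
  M = 4(12.011) + 4(1.008) + 32.06
    = 48.044 + 4.032 + 32.060 = 84.136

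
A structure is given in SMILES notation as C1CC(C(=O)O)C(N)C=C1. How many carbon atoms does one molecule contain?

7

Atom tally by fragment:
  cyclohexene ring core → C:6 H:10
  (− 2 ring H displaced by substituents)
  + COOH → C:1 H:1 O:2
  + NH2 → N:1 H:2
Element totals:
  C: 7
  H: 11
  N: 1
  O: 2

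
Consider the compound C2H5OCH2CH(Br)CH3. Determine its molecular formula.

C5H11BrO

Element totals:
  C: 5
  H: 11
  Br: 1
  O: 1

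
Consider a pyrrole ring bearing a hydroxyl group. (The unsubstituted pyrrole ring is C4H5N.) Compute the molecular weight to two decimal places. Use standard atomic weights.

83.09 g/mol

Atom tally by fragment:
  pyrrole ring core → C:4 H:5 N:1
  (− 1 ring H displaced by substituents)
  + OH → O:1 H:1
Element totals:
  C: 4
  H: 5
  N: 1
  O: 1
Molecular formula: C4H5NO.
  M = 4(12.011) + 5(1.008) + 14.007 + 15.999
    = 48.044 + 5.040 + 14.007 + 15.999 = 83.090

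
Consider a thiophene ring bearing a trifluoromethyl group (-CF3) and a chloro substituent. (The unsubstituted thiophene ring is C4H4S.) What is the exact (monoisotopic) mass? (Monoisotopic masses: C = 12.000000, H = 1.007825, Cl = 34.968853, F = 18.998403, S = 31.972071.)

Atom tally by fragment:
  thiophene ring core → C:4 H:4 S:1
  (− 2 ring H displaced by substituents)
  + CF3 → C:1 F:3
  + Cl → Cl:1
Element totals:
  C: 5
  H: 2
  Cl: 1
  F: 3
  S: 1
Molecular formula: C5H2ClF3S.
  M = 5(12.0) + 2(1.007825) + 34.968853 + 3(18.998403) + 31.972071
    = 60.000000 + 2.015650 + 34.968853 + 56.995209 + 31.972071 = 185.951783

185.9518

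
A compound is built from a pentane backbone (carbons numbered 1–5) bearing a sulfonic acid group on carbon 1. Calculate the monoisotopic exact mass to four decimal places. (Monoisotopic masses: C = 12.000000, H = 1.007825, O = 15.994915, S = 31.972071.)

152.0507

Atom tally by fragment:
  HO3SCH2 → C:1 H:3 S:1 O:3
  CH2 → C:1 H:2
  CH2 → C:1 H:2
  CH2 → C:1 H:2
  CH3 → C:1 H:3
Element totals:
  C: 5
  H: 12
  O: 3
  S: 1
Molecular formula: C5H12O3S.
  M = 5(12.0) + 12(1.007825) + 3(15.994915) + 31.972071
    = 60.000000 + 12.093900 + 47.984745 + 31.972071 = 152.050716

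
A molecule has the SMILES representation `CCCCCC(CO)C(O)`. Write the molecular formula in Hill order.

C8H18O2

Atom tally by fragment:
  CH3 → C:1 H:3
  CH2 → C:1 H:2
  CH2 → C:1 H:2
  CH2 → C:1 H:2
  CH2 → C:1 H:2
  CH(CH2OH) → C:2 H:4 O:1
  CH2OH → C:1 H:3 O:1
Element totals:
  C: 8
  H: 18
  O: 2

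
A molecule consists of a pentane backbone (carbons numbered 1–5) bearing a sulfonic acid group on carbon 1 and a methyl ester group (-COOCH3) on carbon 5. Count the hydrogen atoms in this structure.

14

Atom tally by fragment:
  HO3SCH2 → C:1 H:3 S:1 O:3
  CH2 → C:1 H:2
  CH2 → C:1 H:2
  CH2 → C:1 H:2
  CH2COOCH3 → C:3 H:5 O:2
Element totals:
  C: 7
  H: 14
  O: 5
  S: 1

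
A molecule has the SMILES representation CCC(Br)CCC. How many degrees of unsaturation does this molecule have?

0

Atom tally by fragment:
  CH3 → C:1 H:3
  CH2 → C:1 H:2
  CH(Br) → C:1 H:1 Br:1
  CH2 → C:1 H:2
  CH2 → C:1 H:2
  CH3 → C:1 H:3
Element totals:
  C: 6
  H: 13
  Br: 1
Molecular formula: C6H13Br.
DoU = (2C + 2 + N − H − X) / 2 = (2·6 + 2 + 0 − 13 − 1) / 2 = 0.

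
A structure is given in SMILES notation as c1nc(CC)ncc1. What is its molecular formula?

C6H8N2

Atom tally by fragment:
  pyrimidine ring core → C:4 H:4 N:2
  (− 1 ring H displaced by substituents)
  + C2H5 → C:2 H:5
Element totals:
  C: 6
  H: 8
  N: 2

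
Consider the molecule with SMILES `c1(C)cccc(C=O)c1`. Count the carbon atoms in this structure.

Atom tally by fragment:
  benzene ring core → C:6 H:6
  (− 2 ring H displaced by substituents)
  + CH3 → C:1 H:3
  + CHO → C:1 H:1 O:1
Element totals:
  C: 8
  H: 8
  O: 1

8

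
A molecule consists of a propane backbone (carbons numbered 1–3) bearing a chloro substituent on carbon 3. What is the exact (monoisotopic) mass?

Atom tally by fragment:
  CH3 → C:1 H:3
  CH2 → C:1 H:2
  CH2Cl → C:1 H:2 Cl:1
Element totals:
  C: 3
  H: 7
  Cl: 1
Molecular formula: C3H7Cl.
  M = 3(12.0) + 7(1.007825) + 34.968853
    = 36.000000 + 7.054775 + 34.968853 = 78.023628

78.0236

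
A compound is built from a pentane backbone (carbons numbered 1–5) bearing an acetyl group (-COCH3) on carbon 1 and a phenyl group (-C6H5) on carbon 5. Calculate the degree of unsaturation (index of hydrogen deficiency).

Atom tally by fragment:
  CH3COCH2 → C:3 H:5 O:1
  CH2 → C:1 H:2
  CH2 → C:1 H:2
  CH2 → C:1 H:2
  CH2C6H5 → C:7 H:7
Element totals:
  C: 13
  H: 18
  O: 1
Molecular formula: C13H18O.
DoU = (2C + 2 + N − H − X) / 2 = (2·13 + 2 + 0 − 18 − 0) / 2 = 5.

5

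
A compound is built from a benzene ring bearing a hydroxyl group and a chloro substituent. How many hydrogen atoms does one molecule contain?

Atom tally by fragment:
  benzene ring core → C:6 H:6
  (− 2 ring H displaced by substituents)
  + OH → O:1 H:1
  + Cl → Cl:1
Element totals:
  C: 6
  H: 5
  Cl: 1
  O: 1

5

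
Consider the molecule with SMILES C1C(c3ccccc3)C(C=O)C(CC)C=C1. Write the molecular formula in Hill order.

Atom tally by fragment:
  cyclohexene ring core → C:6 H:10
  (− 3 ring H displaced by substituents)
  + C6H5 → C:6 H:5
  + CHO → C:1 H:1 O:1
  + C2H5 → C:2 H:5
Element totals:
  C: 15
  H: 18
  O: 1

C15H18O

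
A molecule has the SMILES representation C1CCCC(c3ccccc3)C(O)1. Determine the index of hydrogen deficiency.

Atom tally by fragment:
  cyclohexane ring core → C:6 H:12
  (− 2 ring H displaced by substituents)
  + C6H5 → C:6 H:5
  + OH → O:1 H:1
Element totals:
  C: 12
  H: 16
  O: 1
Molecular formula: C12H16O.
DoU = (2C + 2 + N − H − X) / 2 = (2·12 + 2 + 0 − 16 − 0) / 2 = 5.

5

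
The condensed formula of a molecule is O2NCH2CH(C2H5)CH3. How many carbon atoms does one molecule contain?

Atom tally by fragment:
  O2NCH2 → C:1 H:2 N:1 O:2
  CH(C2H5) → C:3 H:6
  CH3 → C:1 H:3
Element totals:
  C: 5
  H: 11
  N: 1
  O: 2

5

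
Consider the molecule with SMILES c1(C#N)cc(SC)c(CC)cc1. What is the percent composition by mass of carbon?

Atom tally by fragment:
  benzene ring core → C:6 H:6
  (− 3 ring H displaced by substituents)
  + CN → C:1 N:1
  + SCH3 → C:1 H:3 S:1
  + C2H5 → C:2 H:5
Element totals:
  C: 10
  H: 11
  N: 1
  S: 1
Molecular formula: C10H11NS.
Molar mass = 177.265 g/mol.
Mass from C: 10 × 12.011 = 120.110 g/mol.
%C = 120.110 / 177.265 × 100 = 67.76%.

67.76%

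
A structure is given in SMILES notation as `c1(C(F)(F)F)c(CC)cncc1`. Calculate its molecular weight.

Atom tally by fragment:
  pyridine ring core → C:5 H:5 N:1
  (− 2 ring H displaced by substituents)
  + CF3 → C:1 F:3
  + C2H5 → C:2 H:5
Element totals:
  C: 8
  H: 8
  F: 3
  N: 1
Molecular formula: C8H8F3N.
  M = 8(12.011) + 8(1.008) + 3(18.998) + 14.007
    = 96.088 + 8.064 + 56.994 + 14.007 = 175.153

175.15 g/mol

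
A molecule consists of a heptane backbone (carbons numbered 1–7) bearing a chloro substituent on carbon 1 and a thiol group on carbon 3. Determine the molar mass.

166.71 g/mol

Atom tally by fragment:
  ClCH2 → C:1 H:2 Cl:1
  CH2 → C:1 H:2
  CH(SH) → C:1 H:2 S:1
  CH2 → C:1 H:2
  CH2 → C:1 H:2
  CH2 → C:1 H:2
  CH3 → C:1 H:3
Element totals:
  C: 7
  H: 15
  Cl: 1
  S: 1
Molecular formula: C7H15ClS.
  M = 7(12.011) + 15(1.008) + 35.45 + 32.06
    = 84.077 + 15.120 + 35.450 + 32.060 = 166.707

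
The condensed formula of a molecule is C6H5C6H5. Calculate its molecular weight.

Atom tally by fragment:
  benzene ring core → C:6 H:6
  (− 1 ring H displaced by substituents)
  + C6H5 → C:6 H:5
Element totals:
  C: 12
  H: 10
Molecular formula: C12H10.
  M = 12(12.011) + 10(1.008)
    = 144.132 + 10.080 = 154.212

154.21 g/mol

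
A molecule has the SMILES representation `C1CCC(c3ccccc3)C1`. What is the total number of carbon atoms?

Atom tally by fragment:
  cyclopentane ring core → C:5 H:10
  (− 1 ring H displaced by substituents)
  + C6H5 → C:6 H:5
Element totals:
  C: 11
  H: 14

11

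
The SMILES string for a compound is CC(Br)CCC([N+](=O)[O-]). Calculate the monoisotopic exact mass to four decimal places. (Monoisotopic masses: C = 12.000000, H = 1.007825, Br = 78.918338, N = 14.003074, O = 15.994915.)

Atom tally by fragment:
  CH3 → C:1 H:3
  CH(Br) → C:1 H:1 Br:1
  CH2 → C:1 H:2
  CH2 → C:1 H:2
  CH2NO2 → C:1 H:2 N:1 O:2
Element totals:
  C: 5
  H: 10
  Br: 1
  N: 1
  O: 2
Molecular formula: C5H10BrNO2.
  M = 5(12.0) + 10(1.007825) + 78.918338 + 14.003074 + 2(15.994915)
    = 60.000000 + 10.078250 + 78.918338 + 14.003074 + 31.989830 = 194.989492

194.9895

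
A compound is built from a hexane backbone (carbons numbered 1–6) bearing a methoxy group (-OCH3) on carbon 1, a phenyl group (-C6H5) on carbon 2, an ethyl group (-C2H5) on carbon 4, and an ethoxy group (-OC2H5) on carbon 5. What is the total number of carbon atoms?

17

Atom tally by fragment:
  CH3OCH2 → C:2 H:5 O:1
  CH(C6H5) → C:7 H:6
  CH2 → C:1 H:2
  CH(C2H5) → C:3 H:6
  CH(OC2H5) → C:3 H:6 O:1
  CH3 → C:1 H:3
Element totals:
  C: 17
  H: 28
  O: 2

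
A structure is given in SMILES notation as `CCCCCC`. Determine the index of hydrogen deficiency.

0

Atom tally by fragment:
  CH3 → C:1 H:3
  CH2 → C:1 H:2
  CH2 → C:1 H:2
  CH2 → C:1 H:2
  CH2 → C:1 H:2
  CH3 → C:1 H:3
Element totals:
  C: 6
  H: 14
Molecular formula: C6H14.
DoU = (2C + 2 + N − H − X) / 2 = (2·6 + 2 + 0 − 14 − 0) / 2 = 0.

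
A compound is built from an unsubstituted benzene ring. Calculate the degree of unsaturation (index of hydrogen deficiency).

Atom tally by fragment:
  benzene ring core → C:6 H:6
Element totals:
  C: 6
  H: 6
Molecular formula: C6H6.
DoU = (2C + 2 + N − H − X) / 2 = (2·6 + 2 + 0 − 6 − 0) / 2 = 4.

4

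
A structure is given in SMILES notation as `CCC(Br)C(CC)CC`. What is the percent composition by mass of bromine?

Atom tally by fragment:
  CH3 → C:1 H:3
  CH2 → C:1 H:2
  CH(Br) → C:1 H:1 Br:1
  CH(C2H5) → C:3 H:6
  CH2 → C:1 H:2
  CH3 → C:1 H:3
Element totals:
  C: 8
  H: 17
  Br: 1
Molecular formula: C8H17Br.
Molar mass = 193.128 g/mol.
Mass from Br: 1 × 79.904 = 79.904 g/mol.
%Br = 79.904 / 193.128 × 100 = 41.37%.

41.37%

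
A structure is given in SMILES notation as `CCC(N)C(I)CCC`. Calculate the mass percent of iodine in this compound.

Atom tally by fragment:
  CH3 → C:1 H:3
  CH2 → C:1 H:2
  CH(NH2) → C:1 H:3 N:1
  CH(I) → C:1 H:1 I:1
  CH2 → C:1 H:2
  CH2 → C:1 H:2
  CH3 → C:1 H:3
Element totals:
  C: 7
  H: 16
  I: 1
  N: 1
Molecular formula: C7H16IN.
Molar mass = 241.116 g/mol.
Mass from I: 1 × 126.904 = 126.904 g/mol.
%I = 126.904 / 241.116 × 100 = 52.63%.

52.63%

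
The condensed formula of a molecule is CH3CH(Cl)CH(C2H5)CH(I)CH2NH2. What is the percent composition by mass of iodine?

Atom tally by fragment:
  CH3 → C:1 H:3
  CH(Cl) → C:1 H:1 Cl:1
  CH(C2H5) → C:3 H:6
  CH(I) → C:1 H:1 I:1
  CH2NH2 → C:1 H:4 N:1
Element totals:
  C: 7
  H: 15
  Cl: 1
  I: 1
  N: 1
Molecular formula: C7H15ClIN.
Molar mass = 275.558 g/mol.
Mass from I: 1 × 126.904 = 126.904 g/mol.
%I = 126.904 / 275.558 × 100 = 46.05%.

46.05%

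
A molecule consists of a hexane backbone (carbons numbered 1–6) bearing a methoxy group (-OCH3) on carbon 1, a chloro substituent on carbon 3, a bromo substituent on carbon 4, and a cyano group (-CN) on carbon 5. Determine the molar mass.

Atom tally by fragment:
  CH3OCH2 → C:2 H:5 O:1
  CH2 → C:1 H:2
  CH(Cl) → C:1 H:1 Cl:1
  CH(Br) → C:1 H:1 Br:1
  CH(CN) → C:2 H:1 N:1
  CH3 → C:1 H:3
Element totals:
  C: 8
  H: 13
  Br: 1
  Cl: 1
  N: 1
  O: 1
Molecular formula: C8H13BrClNO.
  M = 8(12.011) + 13(1.008) + 79.904 + 35.45 + 14.007 + 15.999
    = 96.088 + 13.104 + 79.904 + 35.450 + 14.007 + 15.999 = 254.552

254.55 g/mol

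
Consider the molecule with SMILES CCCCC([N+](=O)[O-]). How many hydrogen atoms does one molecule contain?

Atom tally by fragment:
  CH3 → C:1 H:3
  CH2 → C:1 H:2
  CH2 → C:1 H:2
  CH2 → C:1 H:2
  CH2NO2 → C:1 H:2 N:1 O:2
Element totals:
  C: 5
  H: 11
  N: 1
  O: 2

11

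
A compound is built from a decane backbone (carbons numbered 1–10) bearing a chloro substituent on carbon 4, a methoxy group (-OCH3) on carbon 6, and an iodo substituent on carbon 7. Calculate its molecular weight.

332.65 g/mol

Atom tally by fragment:
  CH3 → C:1 H:3
  CH2 → C:1 H:2
  CH2 → C:1 H:2
  CH(Cl) → C:1 H:1 Cl:1
  CH2 → C:1 H:2
  CH(OCH3) → C:2 H:4 O:1
  CH(I) → C:1 H:1 I:1
  CH2 → C:1 H:2
  CH2 → C:1 H:2
  CH3 → C:1 H:3
Element totals:
  C: 11
  H: 22
  Cl: 1
  I: 1
  O: 1
Molecular formula: C11H22ClIO.
  M = 11(12.011) + 22(1.008) + 35.45 + 126.904 + 15.999
    = 132.121 + 22.176 + 35.450 + 126.904 + 15.999 = 332.650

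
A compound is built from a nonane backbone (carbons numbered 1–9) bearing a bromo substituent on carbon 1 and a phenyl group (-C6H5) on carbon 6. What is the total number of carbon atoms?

Atom tally by fragment:
  BrCH2 → C:1 H:2 Br:1
  CH2 → C:1 H:2
  CH2 → C:1 H:2
  CH2 → C:1 H:2
  CH2 → C:1 H:2
  CH(C6H5) → C:7 H:6
  CH2 → C:1 H:2
  CH2 → C:1 H:2
  CH3 → C:1 H:3
Element totals:
  C: 15
  H: 23
  Br: 1

15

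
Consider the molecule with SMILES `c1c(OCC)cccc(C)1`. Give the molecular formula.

C9H12O

Atom tally by fragment:
  benzene ring core → C:6 H:6
  (− 2 ring H displaced by substituents)
  + OC2H5 → C:2 H:5 O:1
  + CH3 → C:1 H:3
Element totals:
  C: 9
  H: 12
  O: 1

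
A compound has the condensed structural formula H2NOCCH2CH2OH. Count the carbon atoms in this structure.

3

Atom tally by fragment:
  H2NOCCH2 → C:2 H:4 O:1 N:1
  CH2OH → C:1 H:3 O:1
Element totals:
  C: 3
  H: 7
  N: 1
  O: 2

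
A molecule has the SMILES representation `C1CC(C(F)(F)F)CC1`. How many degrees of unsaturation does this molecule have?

Atom tally by fragment:
  cyclopentane ring core → C:5 H:10
  (− 1 ring H displaced by substituents)
  + CF3 → C:1 F:3
Element totals:
  C: 6
  H: 9
  F: 3
Molecular formula: C6H9F3.
DoU = (2C + 2 + N − H − X) / 2 = (2·6 + 2 + 0 − 9 − 3) / 2 = 1.

1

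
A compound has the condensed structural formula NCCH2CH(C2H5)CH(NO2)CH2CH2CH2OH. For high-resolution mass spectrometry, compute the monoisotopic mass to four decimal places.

200.1161

Element totals:
  C: 9
  H: 16
  N: 2
  O: 3
Molecular formula: C9H16N2O3.
  M = 9(12.0) + 16(1.007825) + 2(14.003074) + 3(15.994915)
    = 108.000000 + 16.125200 + 28.006148 + 47.984745 = 200.116093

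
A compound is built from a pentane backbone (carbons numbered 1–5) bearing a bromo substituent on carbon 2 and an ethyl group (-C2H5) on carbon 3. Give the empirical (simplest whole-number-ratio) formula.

Atom tally by fragment:
  CH3 → C:1 H:3
  CH(Br) → C:1 H:1 Br:1
  CH(C2H5) → C:3 H:6
  CH2 → C:1 H:2
  CH3 → C:1 H:3
Element totals:
  C: 7
  H: 15
  Br: 1
Molecular formula: C7H15Br.
gcd of subscripts (1, 7, 15) = 1, so the empirical formula equals the molecular formula.

C7H15Br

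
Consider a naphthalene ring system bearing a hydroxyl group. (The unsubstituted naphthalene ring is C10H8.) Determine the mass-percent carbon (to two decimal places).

83.31%

Atom tally by fragment:
  naphthalene ring system core → C:10 H:8
  (− 1 ring H displaced by substituents)
  + OH → O:1 H:1
Element totals:
  C: 10
  H: 8
  O: 1
Molecular formula: C10H8O.
Molar mass = 144.173 g/mol.
Mass from C: 10 × 12.011 = 120.110 g/mol.
%C = 120.110 / 144.173 × 100 = 83.31%.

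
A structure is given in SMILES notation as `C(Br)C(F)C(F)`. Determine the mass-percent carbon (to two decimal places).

22.67%

Atom tally by fragment:
  BrCH2 → C:1 H:2 Br:1
  CH(F) → C:1 H:1 F:1
  CH2F → C:1 H:2 F:1
Element totals:
  C: 3
  H: 5
  Br: 1
  F: 2
Molecular formula: C3H5BrF2.
Molar mass = 158.973 g/mol.
Mass from C: 3 × 12.011 = 36.033 g/mol.
%C = 36.033 / 158.973 × 100 = 22.67%.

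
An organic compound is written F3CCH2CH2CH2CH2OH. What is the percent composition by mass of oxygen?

Atom tally by fragment:
  F3CCH2 → C:2 H:2 F:3
  CH2 → C:1 H:2
  CH2CH2OH → C:2 H:5 O:1
Element totals:
  C: 5
  H: 9
  F: 3
  O: 1
Molecular formula: C5H9F3O.
Molar mass = 142.120 g/mol.
Mass from O: 1 × 15.999 = 15.999 g/mol.
%O = 15.999 / 142.120 × 100 = 11.26%.

11.26%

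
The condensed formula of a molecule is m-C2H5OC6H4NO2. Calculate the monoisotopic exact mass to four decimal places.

Element totals:
  C: 8
  H: 9
  N: 1
  O: 3
Molecular formula: C8H9NO3.
  M = 8(12.0) + 9(1.007825) + 14.003074 + 3(15.994915)
    = 96.000000 + 9.070425 + 14.003074 + 47.984745 = 167.058244

167.0582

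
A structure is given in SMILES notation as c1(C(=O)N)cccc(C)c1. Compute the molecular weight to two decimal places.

Atom tally by fragment:
  benzene ring core → C:6 H:6
  (− 2 ring H displaced by substituents)
  + CONH2 → C:1 H:2 O:1 N:1
  + CH3 → C:1 H:3
Element totals:
  C: 8
  H: 9
  N: 1
  O: 1
Molecular formula: C8H9NO.
  M = 8(12.011) + 9(1.008) + 14.007 + 15.999
    = 96.088 + 9.072 + 14.007 + 15.999 = 135.166

135.17 g/mol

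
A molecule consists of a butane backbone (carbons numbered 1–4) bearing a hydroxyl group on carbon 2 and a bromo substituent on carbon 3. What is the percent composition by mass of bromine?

52.22%

Atom tally by fragment:
  CH3 → C:1 H:3
  CH(OH) → C:1 H:2 O:1
  CH(Br) → C:1 H:1 Br:1
  CH3 → C:1 H:3
Element totals:
  C: 4
  H: 9
  Br: 1
  O: 1
Molecular formula: C4H9BrO.
Molar mass = 153.019 g/mol.
Mass from Br: 1 × 79.904 = 79.904 g/mol.
%Br = 79.904 / 153.019 × 100 = 52.22%.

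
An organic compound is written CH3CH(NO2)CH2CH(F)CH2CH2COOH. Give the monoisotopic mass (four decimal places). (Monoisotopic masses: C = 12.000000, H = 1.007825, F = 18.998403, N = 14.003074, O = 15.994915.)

193.0750

Atom tally by fragment:
  CH3 → C:1 H:3
  CH(NO2) → C:1 H:1 N:1 O:2
  CH2 → C:1 H:2
  CH(F) → C:1 H:1 F:1
  CH2 → C:1 H:2
  CH2COOH → C:2 H:3 O:2
Element totals:
  C: 7
  H: 12
  F: 1
  N: 1
  O: 4
Molecular formula: C7H12FNO4.
  M = 7(12.0) + 12(1.007825) + 18.998403 + 14.003074 + 4(15.994915)
    = 84.000000 + 12.093900 + 18.998403 + 14.003074 + 63.979660 = 193.075037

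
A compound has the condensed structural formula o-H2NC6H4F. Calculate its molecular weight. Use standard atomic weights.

111.12 g/mol

Atom tally by fragment:
  benzene ring core → C:6 H:6
  (− 2 ring H displaced by substituents)
  + NH2 → N:1 H:2
  + F → F:1
Element totals:
  C: 6
  H: 6
  F: 1
  N: 1
Molecular formula: C6H6FN.
  M = 6(12.011) + 6(1.008) + 18.998 + 14.007
    = 72.066 + 6.048 + 18.998 + 14.007 = 111.119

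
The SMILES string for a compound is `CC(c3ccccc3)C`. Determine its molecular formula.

C9H12

Atom tally by fragment:
  CH3 → C:1 H:3
  CH(C6H5) → C:7 H:6
  CH3 → C:1 H:3
Element totals:
  C: 9
  H: 12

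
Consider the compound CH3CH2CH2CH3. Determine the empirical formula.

Element totals:
  C: 4
  H: 10
Molecular formula: C4H10.
gcd of subscripts = 2; dividing each by 2:
  C: 4/2 = 2
  H: 10/2 = 5

C2H5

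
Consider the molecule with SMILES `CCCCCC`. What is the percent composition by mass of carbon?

Atom tally by fragment:
  CH3 → C:1 H:3
  CH2 → C:1 H:2
  CH2 → C:1 H:2
  CH2 → C:1 H:2
  CH2 → C:1 H:2
  CH3 → C:1 H:3
Element totals:
  C: 6
  H: 14
Molecular formula: C6H14.
Molar mass = 86.178 g/mol.
Mass from C: 6 × 12.011 = 72.066 g/mol.
%C = 72.066 / 86.178 × 100 = 83.62%.

83.62%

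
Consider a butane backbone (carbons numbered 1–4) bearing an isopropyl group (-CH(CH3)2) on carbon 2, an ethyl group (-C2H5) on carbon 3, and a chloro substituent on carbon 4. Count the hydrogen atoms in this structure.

19

Atom tally by fragment:
  CH3 → C:1 H:3
  CH(CH(CH3)2) → C:4 H:8
  CH(C2H5) → C:3 H:6
  CH2Cl → C:1 H:2 Cl:1
Element totals:
  C: 9
  H: 19
  Cl: 1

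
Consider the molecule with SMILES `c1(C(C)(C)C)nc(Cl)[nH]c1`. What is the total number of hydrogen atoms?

Atom tally by fragment:
  imidazole ring core → C:3 H:4 N:2
  (− 2 ring H displaced by substituents)
  + C(CH3)3 → C:4 H:9
  + Cl → Cl:1
Element totals:
  C: 7
  H: 11
  Cl: 1
  N: 2

11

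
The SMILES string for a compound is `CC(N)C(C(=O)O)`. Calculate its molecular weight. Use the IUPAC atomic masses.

103.12 g/mol

Atom tally by fragment:
  CH3 → C:1 H:3
  CH(NH2) → C:1 H:3 N:1
  CH2COOH → C:2 H:3 O:2
Element totals:
  C: 4
  H: 9
  N: 1
  O: 2
Molecular formula: C4H9NO2.
  M = 4(12.011) + 9(1.008) + 14.007 + 2(15.999)
    = 48.044 + 9.072 + 14.007 + 31.998 = 103.121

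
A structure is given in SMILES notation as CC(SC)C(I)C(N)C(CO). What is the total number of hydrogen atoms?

Atom tally by fragment:
  CH3 → C:1 H:3
  CH(SCH3) → C:2 H:4 S:1
  CH(I) → C:1 H:1 I:1
  CH(NH2) → C:1 H:3 N:1
  CH2CH2OH → C:2 H:5 O:1
Element totals:
  C: 7
  H: 16
  I: 1
  N: 1
  O: 1
  S: 1

16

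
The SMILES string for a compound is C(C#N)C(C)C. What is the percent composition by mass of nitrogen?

16.85%

Atom tally by fragment:
  NCCH2 → C:2 H:2 N:1
  CH(CH3) → C:2 H:4
  CH3 → C:1 H:3
Element totals:
  C: 5
  H: 9
  N: 1
Molecular formula: C5H9N.
Molar mass = 83.134 g/mol.
Mass from N: 1 × 14.007 = 14.007 g/mol.
%N = 14.007 / 83.134 × 100 = 16.85%.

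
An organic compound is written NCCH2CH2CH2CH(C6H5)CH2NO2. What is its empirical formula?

C6H7NO

Atom tally by fragment:
  NCCH2 → C:2 H:2 N:1
  CH2 → C:1 H:2
  CH2 → C:1 H:2
  CH(C6H5) → C:7 H:6
  CH2NO2 → C:1 H:2 N:1 O:2
Element totals:
  C: 12
  H: 14
  N: 2
  O: 2
Molecular formula: C12H14N2O2.
gcd of subscripts = 2; dividing each by 2:
  C: 12/2 = 6
  H: 14/2 = 7
  N: 2/2 = 1
  O: 2/2 = 1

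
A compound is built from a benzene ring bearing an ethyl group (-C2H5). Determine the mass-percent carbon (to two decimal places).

90.51%

Atom tally by fragment:
  benzene ring core → C:6 H:6
  (− 1 ring H displaced by substituents)
  + C2H5 → C:2 H:5
Element totals:
  C: 8
  H: 10
Molecular formula: C8H10.
Molar mass = 106.168 g/mol.
Mass from C: 8 × 12.011 = 96.088 g/mol.
%C = 96.088 / 106.168 × 100 = 90.51%.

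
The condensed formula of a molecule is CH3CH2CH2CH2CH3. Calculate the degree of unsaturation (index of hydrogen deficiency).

0

Element totals:
  C: 5
  H: 12
Molecular formula: C5H12.
DoU = (2C + 2 + N − H − X) / 2 = (2·5 + 2 + 0 − 12 − 0) / 2 = 0.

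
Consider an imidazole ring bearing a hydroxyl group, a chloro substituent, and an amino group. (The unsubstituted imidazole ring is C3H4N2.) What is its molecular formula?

Atom tally by fragment:
  imidazole ring core → C:3 H:4 N:2
  (− 3 ring H displaced by substituents)
  + OH → O:1 H:1
  + Cl → Cl:1
  + NH2 → N:1 H:2
Element totals:
  C: 3
  H: 4
  Cl: 1
  N: 3
  O: 1

C3H4ClN3O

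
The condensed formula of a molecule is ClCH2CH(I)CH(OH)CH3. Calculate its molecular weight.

Atom tally by fragment:
  ClCH2 → C:1 H:2 Cl:1
  CH(I) → C:1 H:1 I:1
  CH(OH) → C:1 H:2 O:1
  CH3 → C:1 H:3
Element totals:
  C: 4
  H: 8
  Cl: 1
  I: 1
  O: 1
Molecular formula: C4H8ClIO.
  M = 4(12.011) + 8(1.008) + 35.45 + 126.904 + 15.999
    = 48.044 + 8.064 + 35.450 + 126.904 + 15.999 = 234.461

234.46 g/mol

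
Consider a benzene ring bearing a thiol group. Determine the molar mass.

Atom tally by fragment:
  benzene ring core → C:6 H:6
  (− 1 ring H displaced by substituents)
  + SH → S:1 H:1
Element totals:
  C: 6
  H: 6
  S: 1
Molecular formula: C6H6S.
  M = 6(12.011) + 6(1.008) + 32.06
    = 72.066 + 6.048 + 32.060 = 110.174

110.17 g/mol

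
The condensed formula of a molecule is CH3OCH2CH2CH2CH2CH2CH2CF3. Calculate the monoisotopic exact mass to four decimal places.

184.1075

Atom tally by fragment:
  CH3OCH2 → C:2 H:5 O:1
  CH2 → C:1 H:2
  CH2 → C:1 H:2
  CH2 → C:1 H:2
  CH2 → C:1 H:2
  CH2CF3 → C:2 H:2 F:3
Element totals:
  C: 8
  H: 15
  F: 3
  O: 1
Molecular formula: C8H15F3O.
  M = 8(12.0) + 15(1.007825) + 3(18.998403) + 15.994915
    = 96.000000 + 15.117375 + 56.995209 + 15.994915 = 184.107499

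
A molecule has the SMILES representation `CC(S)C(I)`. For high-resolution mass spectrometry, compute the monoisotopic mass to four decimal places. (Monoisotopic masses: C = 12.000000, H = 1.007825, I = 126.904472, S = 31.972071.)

201.9313

Atom tally by fragment:
  CH3 → C:1 H:3
  CH(SH) → C:1 H:2 S:1
  CH2I → C:1 H:2 I:1
Element totals:
  C: 3
  H: 7
  I: 1
  S: 1
Molecular formula: C3H7IS.
  M = 3(12.0) + 7(1.007825) + 126.904472 + 31.972071
    = 36.000000 + 7.054775 + 126.904472 + 31.972071 = 201.931318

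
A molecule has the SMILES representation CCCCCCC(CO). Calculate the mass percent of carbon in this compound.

73.78%

Atom tally by fragment:
  CH3 → C:1 H:3
  CH2 → C:1 H:2
  CH2 → C:1 H:2
  CH2 → C:1 H:2
  CH2 → C:1 H:2
  CH2 → C:1 H:2
  CH2CH2OH → C:2 H:5 O:1
Element totals:
  C: 8
  H: 18
  O: 1
Molecular formula: C8H18O.
Molar mass = 130.231 g/mol.
Mass from C: 8 × 12.011 = 96.088 g/mol.
%C = 96.088 / 130.231 × 100 = 73.78%.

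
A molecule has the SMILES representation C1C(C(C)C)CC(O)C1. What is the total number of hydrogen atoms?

16

Atom tally by fragment:
  cyclopentane ring core → C:5 H:10
  (− 2 ring H displaced by substituents)
  + CH(CH3)2 → C:3 H:7
  + OH → O:1 H:1
Element totals:
  C: 8
  H: 16
  O: 1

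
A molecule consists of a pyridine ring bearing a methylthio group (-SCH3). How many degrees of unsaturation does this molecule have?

4

Atom tally by fragment:
  pyridine ring core → C:5 H:5 N:1
  (− 1 ring H displaced by substituents)
  + SCH3 → C:1 H:3 S:1
Element totals:
  C: 6
  H: 7
  N: 1
  S: 1
Molecular formula: C6H7NS.
DoU = (2C + 2 + N − H − X) / 2 = (2·6 + 2 + 1 − 7 − 0) / 2 = 4.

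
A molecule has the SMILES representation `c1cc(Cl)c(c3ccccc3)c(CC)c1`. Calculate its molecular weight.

Atom tally by fragment:
  benzene ring core → C:6 H:6
  (− 3 ring H displaced by substituents)
  + Cl → Cl:1
  + C6H5 → C:6 H:5
  + C2H5 → C:2 H:5
Element totals:
  C: 14
  H: 13
  Cl: 1
Molecular formula: C14H13Cl.
  M = 14(12.011) + 13(1.008) + 35.45
    = 168.154 + 13.104 + 35.450 = 216.708

216.71 g/mol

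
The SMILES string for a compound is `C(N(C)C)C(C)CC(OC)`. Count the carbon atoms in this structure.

Atom tally by fragment:
  (CH3)2NCH2 → C:3 H:8 N:1
  CH(CH3) → C:2 H:4
  CH2 → C:1 H:2
  CH2OCH3 → C:2 H:5 O:1
Element totals:
  C: 8
  H: 19
  N: 1
  O: 1

8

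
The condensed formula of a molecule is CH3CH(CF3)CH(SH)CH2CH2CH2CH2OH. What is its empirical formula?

C8H15F3OS

Element totals:
  C: 8
  H: 15
  F: 3
  O: 1
  S: 1
Molecular formula: C8H15F3OS.
gcd of subscripts (8, 3, 15, 1, 1) = 1, so the empirical formula equals the molecular formula.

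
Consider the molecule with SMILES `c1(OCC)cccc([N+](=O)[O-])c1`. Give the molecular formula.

Atom tally by fragment:
  benzene ring core → C:6 H:6
  (− 2 ring H displaced by substituents)
  + OC2H5 → C:2 H:5 O:1
  + NO2 → N:1 O:2
Element totals:
  C: 8
  H: 9
  N: 1
  O: 3

C8H9NO3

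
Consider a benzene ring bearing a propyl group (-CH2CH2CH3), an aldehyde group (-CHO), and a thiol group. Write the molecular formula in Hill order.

C10H12OS

Atom tally by fragment:
  benzene ring core → C:6 H:6
  (− 3 ring H displaced by substituents)
  + CH2CH2CH3 → C:3 H:7
  + CHO → C:1 H:1 O:1
  + SH → S:1 H:1
Element totals:
  C: 10
  H: 12
  O: 1
  S: 1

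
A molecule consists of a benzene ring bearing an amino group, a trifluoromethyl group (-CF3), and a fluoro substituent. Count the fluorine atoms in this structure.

Atom tally by fragment:
  benzene ring core → C:6 H:6
  (− 3 ring H displaced by substituents)
  + NH2 → N:1 H:2
  + CF3 → C:1 F:3
  + F → F:1
Element totals:
  C: 7
  H: 5
  F: 4
  N: 1

4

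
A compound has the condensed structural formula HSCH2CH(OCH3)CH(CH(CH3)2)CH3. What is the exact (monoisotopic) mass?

Element totals:
  C: 8
  H: 18
  O: 1
  S: 1
Molecular formula: C8H18OS.
  M = 8(12.0) + 18(1.007825) + 15.994915 + 31.972071
    = 96.000000 + 18.140850 + 15.994915 + 31.972071 = 162.107836

162.1078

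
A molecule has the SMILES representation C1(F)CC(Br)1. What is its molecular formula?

Atom tally by fragment:
  cyclopropane ring core → C:3 H:6
  (− 2 ring H displaced by substituents)
  + F → F:1
  + Br → Br:1
Element totals:
  C: 3
  H: 4
  Br: 1
  F: 1

C3H4BrF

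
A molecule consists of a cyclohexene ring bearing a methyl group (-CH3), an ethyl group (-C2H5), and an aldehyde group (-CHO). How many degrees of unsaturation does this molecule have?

3

Atom tally by fragment:
  cyclohexene ring core → C:6 H:10
  (− 3 ring H displaced by substituents)
  + CH3 → C:1 H:3
  + C2H5 → C:2 H:5
  + CHO → C:1 H:1 O:1
Element totals:
  C: 10
  H: 16
  O: 1
Molecular formula: C10H16O.
DoU = (2C + 2 + N − H − X) / 2 = (2·10 + 2 + 0 − 16 − 0) / 2 = 3.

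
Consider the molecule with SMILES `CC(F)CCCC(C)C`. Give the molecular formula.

Atom tally by fragment:
  CH3 → C:1 H:3
  CH(F) → C:1 H:1 F:1
  CH2 → C:1 H:2
  CH2 → C:1 H:2
  CH2 → C:1 H:2
  CH(CH3) → C:2 H:4
  CH3 → C:1 H:3
Element totals:
  C: 8
  H: 17
  F: 1

C8H17F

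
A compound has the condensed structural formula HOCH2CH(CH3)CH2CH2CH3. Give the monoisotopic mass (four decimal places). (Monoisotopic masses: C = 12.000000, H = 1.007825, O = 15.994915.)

102.1045

Atom tally by fragment:
  HOCH2 → C:1 H:3 O:1
  CH(CH3) → C:2 H:4
  CH2 → C:1 H:2
  CH2 → C:1 H:2
  CH3 → C:1 H:3
Element totals:
  C: 6
  H: 14
  O: 1
Molecular formula: C6H14O.
  M = 6(12.0) + 14(1.007825) + 15.994915
    = 72.000000 + 14.109550 + 15.994915 = 102.104465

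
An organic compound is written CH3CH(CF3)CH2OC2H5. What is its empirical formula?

C6H11F3O

Element totals:
  C: 6
  H: 11
  F: 3
  O: 1
Molecular formula: C6H11F3O.
gcd of subscripts (6, 3, 11, 1) = 1, so the empirical formula equals the molecular formula.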